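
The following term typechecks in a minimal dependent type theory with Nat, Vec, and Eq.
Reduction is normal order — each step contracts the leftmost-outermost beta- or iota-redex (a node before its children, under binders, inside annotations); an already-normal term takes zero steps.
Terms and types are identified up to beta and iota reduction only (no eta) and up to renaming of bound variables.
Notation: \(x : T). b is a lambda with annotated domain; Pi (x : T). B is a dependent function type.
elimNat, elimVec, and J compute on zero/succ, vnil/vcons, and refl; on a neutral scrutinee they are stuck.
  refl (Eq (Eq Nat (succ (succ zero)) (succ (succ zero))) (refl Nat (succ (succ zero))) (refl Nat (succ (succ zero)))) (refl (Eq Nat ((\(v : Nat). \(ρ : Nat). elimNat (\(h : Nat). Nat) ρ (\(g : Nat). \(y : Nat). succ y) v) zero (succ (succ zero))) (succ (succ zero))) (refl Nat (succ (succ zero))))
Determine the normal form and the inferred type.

reduced normal form:
  refl (Eq (Eq Nat (succ (succ zero)) (succ (succ zero))) (refl Nat (succ (succ zero))) (refl Nat (succ (succ zero)))) (refl (Eq Nat (succ (succ zero)) (succ (succ zero))) (refl Nat (succ (succ zero))))
inferred type:
  Eq (Eq (Eq Nat (succ (succ zero)) (succ (succ zero))) (refl Nat (succ (succ zero))) (refl Nat (succ (succ zero)))) (refl (Eq Nat (succ (succ zero)) (succ (succ zero))) (refl Nat (succ (succ zero)))) (refl (Eq Nat (succ (succ zero)) (succ (succ zero))) (refl Nat (succ (succ zero))))


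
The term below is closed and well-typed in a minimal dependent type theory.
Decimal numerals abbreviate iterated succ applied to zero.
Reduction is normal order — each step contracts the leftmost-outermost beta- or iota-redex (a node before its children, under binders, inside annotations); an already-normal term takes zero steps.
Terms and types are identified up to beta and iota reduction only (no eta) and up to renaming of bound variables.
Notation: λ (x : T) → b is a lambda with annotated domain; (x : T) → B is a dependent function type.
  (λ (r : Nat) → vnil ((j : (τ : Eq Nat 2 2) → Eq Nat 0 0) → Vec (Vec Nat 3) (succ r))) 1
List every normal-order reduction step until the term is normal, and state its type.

normal-order reduction:
  (λ (r : Nat) → vnil ((j : (τ : Eq Nat 2 2) → Eq Nat 0 0) → Vec (Vec Nat 3) (succ r))) 1
  ~> vnil ((r : (j : Eq Nat 2 2) → Eq Nat 0 0) → Vec (Vec Nat 3) 2)
inferred type:
  Vec ((r : (j : Eq Nat 2 2) → Eq Nat 0 0) → Vec (Vec Nat 3) 2) 0


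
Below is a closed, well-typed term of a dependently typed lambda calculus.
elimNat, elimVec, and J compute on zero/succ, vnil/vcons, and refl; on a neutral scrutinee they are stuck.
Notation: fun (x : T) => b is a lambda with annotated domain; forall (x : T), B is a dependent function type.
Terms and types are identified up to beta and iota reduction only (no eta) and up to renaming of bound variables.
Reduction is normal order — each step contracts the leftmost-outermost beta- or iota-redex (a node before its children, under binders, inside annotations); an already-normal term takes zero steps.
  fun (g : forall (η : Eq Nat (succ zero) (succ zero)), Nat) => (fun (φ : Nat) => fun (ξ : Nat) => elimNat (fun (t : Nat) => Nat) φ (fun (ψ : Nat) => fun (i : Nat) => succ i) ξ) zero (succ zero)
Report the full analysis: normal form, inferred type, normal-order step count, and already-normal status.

resulting normal form:
  fun (g : forall (η : Eq Nat (succ zero) (succ zero)), Nat) => succ zero
type:
  forall (g : forall (η : Eq Nat (succ zero) (succ zero)), Nat), Nat
reduction steps (normal order): 6
term was already normal: no
first redex: a beta-redex


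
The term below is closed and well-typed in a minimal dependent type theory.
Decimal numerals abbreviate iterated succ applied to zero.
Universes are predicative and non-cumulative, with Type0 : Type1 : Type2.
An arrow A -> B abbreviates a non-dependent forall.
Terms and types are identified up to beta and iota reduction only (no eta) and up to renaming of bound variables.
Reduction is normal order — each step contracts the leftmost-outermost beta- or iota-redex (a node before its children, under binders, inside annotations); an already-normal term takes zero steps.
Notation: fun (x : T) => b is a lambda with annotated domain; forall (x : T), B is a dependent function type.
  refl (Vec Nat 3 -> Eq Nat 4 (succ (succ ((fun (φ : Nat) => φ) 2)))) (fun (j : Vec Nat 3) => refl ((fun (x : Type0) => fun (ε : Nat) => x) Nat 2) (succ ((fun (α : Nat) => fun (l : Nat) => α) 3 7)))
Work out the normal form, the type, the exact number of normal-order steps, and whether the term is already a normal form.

normal form:
  refl (Vec Nat 3 -> Eq Nat 4 4) (fun (φ : Vec Nat 3) => refl Nat 4)
the term's type:
  Eq (Vec Nat 3 -> Eq Nat 4 4) (fun (φ : Vec Nat 3) => refl Nat 4) (fun (j : Vec Nat 3) => refl Nat 4)
steps to reach normal form (normal order): 5
term was already normal: no
first contracted redex: a beta-redex


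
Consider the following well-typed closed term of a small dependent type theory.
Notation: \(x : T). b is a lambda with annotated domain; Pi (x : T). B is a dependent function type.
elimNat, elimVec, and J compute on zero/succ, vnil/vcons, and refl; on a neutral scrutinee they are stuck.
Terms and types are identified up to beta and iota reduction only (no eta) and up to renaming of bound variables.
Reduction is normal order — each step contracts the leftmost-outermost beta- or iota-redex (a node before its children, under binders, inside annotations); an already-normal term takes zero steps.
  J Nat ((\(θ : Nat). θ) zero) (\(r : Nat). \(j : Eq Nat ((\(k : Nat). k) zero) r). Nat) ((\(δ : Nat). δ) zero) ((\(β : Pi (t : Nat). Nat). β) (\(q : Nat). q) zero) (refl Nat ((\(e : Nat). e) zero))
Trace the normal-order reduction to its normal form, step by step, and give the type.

normal-order reduction sequence:
  J Nat ((\(θ : Nat). θ) zero) (\(r : Nat). \(j : Eq Nat ((\(k : Nat). k) zero) r). Nat) ((\(δ : Nat). δ) zero) ((\(β : Pi (t : Nat). Nat). β) (\(q : Nat). q) zero) (refl Nat ((\(e : Nat). e) zero))
  ~> (\(θ : Nat). θ) zero
  ~> zero
inferred type:
  Nat


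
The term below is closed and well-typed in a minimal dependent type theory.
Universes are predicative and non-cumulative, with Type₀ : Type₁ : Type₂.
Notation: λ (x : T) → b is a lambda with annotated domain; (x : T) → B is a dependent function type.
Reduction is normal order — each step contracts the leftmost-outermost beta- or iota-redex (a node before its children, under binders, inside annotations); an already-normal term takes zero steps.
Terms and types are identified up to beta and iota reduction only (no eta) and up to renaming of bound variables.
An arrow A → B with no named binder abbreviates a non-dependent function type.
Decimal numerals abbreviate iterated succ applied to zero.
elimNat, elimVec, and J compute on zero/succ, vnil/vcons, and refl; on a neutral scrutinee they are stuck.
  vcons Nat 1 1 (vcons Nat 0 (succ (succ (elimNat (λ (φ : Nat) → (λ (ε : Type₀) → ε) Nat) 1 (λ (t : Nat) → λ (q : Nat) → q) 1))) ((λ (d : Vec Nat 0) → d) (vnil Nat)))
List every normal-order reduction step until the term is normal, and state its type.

normal-order reduction:
  vcons Nat 1 1 (vcons Nat 0 (succ (succ (elimNat (λ (φ : Nat) → (λ (ε : Type₀) → ε) Nat) 1 (λ (t : Nat) → λ (q : Nat) → q) 1))) ((λ (d : Vec Nat 0) → d) (vnil Nat)))
  ~> vcons Nat 1 1 (vcons Nat 0 (succ (succ ((λ (φ : Nat) → λ (ε : Nat) → ε) 0 (elimNat (λ (t : Nat) → (λ (q : Type₀) → q) Nat) 1 (λ (d : Nat) → λ (x : Nat) → x) 0)))) ((λ (β : Vec Nat 0) → β) (vnil Nat)))
  ~> vcons Nat 1 1 (vcons Nat 0 (succ (succ ((λ (φ : Nat) → φ) (elimNat (λ (ε : Nat) → (λ (t : Type₀) → t) Nat) 1 (λ (q : Nat) → λ (d : Nat) → d) 0)))) ((λ (x : Vec Nat 0) → x) (vnil Nat)))
  ~> vcons Nat 1 1 (vcons Nat 0 (succ (succ (elimNat (λ (φ : Nat) → (λ (ε : Type₀) → ε) Nat) 1 (λ (t : Nat) → λ (q : Nat) → q) 0))) ((λ (d : Vec Nat 0) → d) (vnil Nat)))
  ~> vcons Nat 1 1 (vcons Nat 0 3 ((λ (φ : Vec Nat 0) → φ) (vnil Nat)))
  ~> vcons Nat 1 1 (vcons Nat 0 3 (vnil Nat))
type:
  Vec Nat 2


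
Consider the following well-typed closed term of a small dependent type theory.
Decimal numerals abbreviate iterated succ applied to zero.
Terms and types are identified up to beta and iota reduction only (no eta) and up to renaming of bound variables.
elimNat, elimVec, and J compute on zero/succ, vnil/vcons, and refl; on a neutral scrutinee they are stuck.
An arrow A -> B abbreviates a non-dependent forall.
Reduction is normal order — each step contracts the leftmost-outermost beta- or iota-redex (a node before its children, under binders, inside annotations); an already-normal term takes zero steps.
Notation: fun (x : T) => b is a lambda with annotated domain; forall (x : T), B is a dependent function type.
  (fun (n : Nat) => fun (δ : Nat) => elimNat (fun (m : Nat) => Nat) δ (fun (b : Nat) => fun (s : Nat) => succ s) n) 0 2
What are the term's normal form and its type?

resulting normal form:
  2
the term's type:
  Nat
observation: 3 normal-order steps separate the term from its normal form.


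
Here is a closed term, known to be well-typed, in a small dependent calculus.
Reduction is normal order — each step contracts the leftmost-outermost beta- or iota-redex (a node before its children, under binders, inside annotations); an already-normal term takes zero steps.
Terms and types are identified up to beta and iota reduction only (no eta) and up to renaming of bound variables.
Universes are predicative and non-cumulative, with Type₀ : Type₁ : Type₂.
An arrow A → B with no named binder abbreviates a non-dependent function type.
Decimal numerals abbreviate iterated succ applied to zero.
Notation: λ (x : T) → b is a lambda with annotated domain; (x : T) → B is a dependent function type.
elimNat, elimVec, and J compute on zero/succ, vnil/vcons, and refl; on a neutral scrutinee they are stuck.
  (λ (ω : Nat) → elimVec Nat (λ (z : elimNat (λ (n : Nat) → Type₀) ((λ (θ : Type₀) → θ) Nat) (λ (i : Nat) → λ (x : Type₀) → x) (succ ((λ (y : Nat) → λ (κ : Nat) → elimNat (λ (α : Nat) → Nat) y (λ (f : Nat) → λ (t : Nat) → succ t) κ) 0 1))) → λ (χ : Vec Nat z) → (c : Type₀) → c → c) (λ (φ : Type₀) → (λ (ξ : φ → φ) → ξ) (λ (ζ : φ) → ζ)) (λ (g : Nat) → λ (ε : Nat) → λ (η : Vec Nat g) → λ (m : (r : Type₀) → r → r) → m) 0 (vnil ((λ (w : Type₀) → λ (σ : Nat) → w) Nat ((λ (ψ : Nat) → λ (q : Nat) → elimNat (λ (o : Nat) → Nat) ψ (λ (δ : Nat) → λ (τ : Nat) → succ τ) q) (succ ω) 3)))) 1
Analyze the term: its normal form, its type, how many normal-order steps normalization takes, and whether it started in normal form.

resulting normal form:
  λ (ω : Type₀) → λ (z : ω) → z
type:
  (ω : Type₀) → ω → ω
reduction steps (normal order): 3
term was already normal: no
first contracted redex: a beta-redex


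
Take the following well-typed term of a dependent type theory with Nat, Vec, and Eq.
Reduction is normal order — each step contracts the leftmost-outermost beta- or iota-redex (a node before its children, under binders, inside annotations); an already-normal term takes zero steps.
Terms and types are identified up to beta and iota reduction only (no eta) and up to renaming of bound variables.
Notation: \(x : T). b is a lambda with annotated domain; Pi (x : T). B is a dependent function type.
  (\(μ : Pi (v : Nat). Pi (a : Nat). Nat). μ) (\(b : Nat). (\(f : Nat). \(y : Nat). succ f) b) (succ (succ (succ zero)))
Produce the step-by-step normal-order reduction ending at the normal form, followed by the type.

normal-order reduction:
  (\(μ : Pi (v : Nat). Pi (a : Nat). Nat). μ) (\(b : Nat). (\(f : Nat). \(y : Nat). succ f) b) (succ (succ (succ zero)))
  ~> (\(μ : Nat). (\(v : Nat). \(a : Nat). succ v) μ) (succ (succ (succ zero)))
  ~> (\(μ : Nat). \(v : Nat). succ μ) (succ (succ (succ zero)))
  ~> \(μ : Nat). succ (succ (succ (succ zero)))
the term's type:
  Pi (μ : Nat). Nat


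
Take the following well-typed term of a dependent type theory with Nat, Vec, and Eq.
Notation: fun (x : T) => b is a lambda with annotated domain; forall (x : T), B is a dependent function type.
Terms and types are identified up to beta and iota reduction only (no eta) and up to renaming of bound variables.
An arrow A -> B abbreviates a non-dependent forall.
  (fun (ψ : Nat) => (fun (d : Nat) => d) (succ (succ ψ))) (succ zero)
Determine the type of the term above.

inferred type:
  Nat


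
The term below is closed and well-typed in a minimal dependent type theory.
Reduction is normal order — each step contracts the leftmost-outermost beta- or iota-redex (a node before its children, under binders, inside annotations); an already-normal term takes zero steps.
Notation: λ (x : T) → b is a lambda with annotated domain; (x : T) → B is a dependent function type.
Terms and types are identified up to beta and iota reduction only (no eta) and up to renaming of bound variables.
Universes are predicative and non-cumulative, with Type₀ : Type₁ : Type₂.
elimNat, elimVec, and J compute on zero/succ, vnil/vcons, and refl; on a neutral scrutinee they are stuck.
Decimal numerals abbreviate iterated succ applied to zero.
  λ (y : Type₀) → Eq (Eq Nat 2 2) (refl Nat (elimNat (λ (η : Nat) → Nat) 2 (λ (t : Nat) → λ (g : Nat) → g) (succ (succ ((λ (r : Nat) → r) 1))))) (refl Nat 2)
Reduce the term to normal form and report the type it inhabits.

normal form:
  λ (y : Type₀) → Eq (Eq Nat 2 2) (refl Nat 2) (refl Nat 2)
the term's type:
  (y : Type₀) → Type₀


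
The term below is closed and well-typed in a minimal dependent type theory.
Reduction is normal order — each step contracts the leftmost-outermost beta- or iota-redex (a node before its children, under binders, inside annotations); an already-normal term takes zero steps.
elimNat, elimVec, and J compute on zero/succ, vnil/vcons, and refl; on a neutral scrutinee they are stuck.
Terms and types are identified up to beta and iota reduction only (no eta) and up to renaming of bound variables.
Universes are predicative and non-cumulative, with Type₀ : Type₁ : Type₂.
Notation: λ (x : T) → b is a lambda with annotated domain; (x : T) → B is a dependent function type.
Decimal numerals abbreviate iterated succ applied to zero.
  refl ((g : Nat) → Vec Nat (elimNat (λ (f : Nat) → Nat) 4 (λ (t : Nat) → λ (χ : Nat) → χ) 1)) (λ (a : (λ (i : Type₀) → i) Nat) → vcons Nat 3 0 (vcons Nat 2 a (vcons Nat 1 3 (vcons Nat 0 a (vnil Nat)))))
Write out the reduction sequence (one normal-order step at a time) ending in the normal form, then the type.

reduction (normal order):
  refl ((g : Nat) → Vec Nat (elimNat (λ (f : Nat) → Nat) 4 (λ (t : Nat) → λ (χ : Nat) → χ) 1)) (λ (a : (λ (i : Type₀) → i) Nat) → vcons Nat 3 0 (vcons Nat 2 a (vcons Nat 1 3 (vcons Nat 0 a (vnil Nat)))))
  ~> refl ((g : Nat) → Vec Nat ((λ (f : Nat) → λ (t : Nat) → t) 0 (elimNat (λ (χ : Nat) → Nat) 4 (λ (a : Nat) → λ (i : Nat) → i) 0))) (λ (ρ : (λ (ζ : Type₀) → ζ) Nat) → vcons Nat 3 0 (vcons Nat 2 ρ (vcons Nat 1 3 (vcons Nat 0 ρ (vnil Nat)))))
  ~> refl ((g : Nat) → Vec Nat ((λ (f : Nat) → f) (elimNat (λ (t : Nat) → Nat) 4 (λ (χ : Nat) → λ (a : Nat) → a) 0))) (λ (i : (λ (ρ : Type₀) → ρ) Nat) → vcons Nat 3 0 (vcons Nat 2 i (vcons Nat 1 3 (vcons Nat 0 i (vnil Nat)))))
  ~> refl ((g : Nat) → Vec Nat (elimNat (λ (f : Nat) → Nat) 4 (λ (t : Nat) → λ (χ : Nat) → χ) 0)) (λ (a : (λ (i : Type₀) → i) Nat) → vcons Nat 3 0 (vcons Nat 2 a (vcons Nat 1 3 (vcons Nat 0 a (vnil Nat)))))
  ~> refl ((g : Nat) → Vec Nat 4) (λ (f : (λ (t : Type₀) → t) Nat) → vcons Nat 3 0 (vcons Nat 2 f (vcons Nat 1 3 (vcons Nat 0 f (vnil Nat)))))
  ~> refl ((g : Nat) → Vec Nat 4) (λ (f : Nat) → vcons Nat 3 0 (vcons Nat 2 f (vcons Nat 1 3 (vcons Nat 0 f (vnil Nat)))))
inferred type:
  Eq ((g : Nat) → Vec Nat 4) (λ (f : Nat) → vcons Nat 3 0 (vcons Nat 2 f (vcons Nat 1 3 (vcons Nat 0 f (vnil Nat))))) (λ (t : Nat) → vcons Nat 3 0 (vcons Nat 2 t (vcons Nat 1 3 (vcons Nat 0 t (vnil Nat)))))


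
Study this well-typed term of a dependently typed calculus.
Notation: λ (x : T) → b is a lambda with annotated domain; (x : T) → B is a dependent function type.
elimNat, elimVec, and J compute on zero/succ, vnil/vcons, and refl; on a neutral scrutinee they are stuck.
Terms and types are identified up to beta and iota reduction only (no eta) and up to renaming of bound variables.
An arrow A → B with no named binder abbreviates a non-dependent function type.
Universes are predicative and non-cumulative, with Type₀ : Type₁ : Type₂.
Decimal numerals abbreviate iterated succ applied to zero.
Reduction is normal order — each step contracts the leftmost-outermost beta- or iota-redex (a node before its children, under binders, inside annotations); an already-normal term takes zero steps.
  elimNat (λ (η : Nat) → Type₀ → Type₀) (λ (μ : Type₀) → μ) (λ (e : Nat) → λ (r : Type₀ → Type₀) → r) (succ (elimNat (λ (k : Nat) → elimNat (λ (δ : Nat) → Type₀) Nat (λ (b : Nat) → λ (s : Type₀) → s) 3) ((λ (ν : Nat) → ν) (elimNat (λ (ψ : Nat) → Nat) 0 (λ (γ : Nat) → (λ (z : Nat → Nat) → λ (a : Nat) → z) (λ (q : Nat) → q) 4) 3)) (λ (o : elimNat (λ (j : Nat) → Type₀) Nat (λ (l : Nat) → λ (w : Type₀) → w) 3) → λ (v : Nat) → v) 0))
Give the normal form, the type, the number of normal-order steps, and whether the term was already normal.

normal form:
  λ (η : Type₀) → η
type:
  Type₀ → Type₀
reduction steps (normal order): 22
term was already normal: no
first redex: an elimNat iota-redex


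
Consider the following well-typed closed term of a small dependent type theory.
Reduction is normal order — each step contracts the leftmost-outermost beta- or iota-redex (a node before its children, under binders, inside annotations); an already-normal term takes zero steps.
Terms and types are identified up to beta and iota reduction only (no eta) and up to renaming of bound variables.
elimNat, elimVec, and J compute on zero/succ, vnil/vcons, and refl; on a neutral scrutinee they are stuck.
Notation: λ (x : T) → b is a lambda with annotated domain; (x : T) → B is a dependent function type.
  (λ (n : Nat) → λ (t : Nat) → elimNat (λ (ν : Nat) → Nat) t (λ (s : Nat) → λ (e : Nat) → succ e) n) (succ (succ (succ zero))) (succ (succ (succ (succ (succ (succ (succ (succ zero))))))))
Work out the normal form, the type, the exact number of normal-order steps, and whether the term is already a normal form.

resulting normal form:
  succ (succ (succ (succ (succ (succ (succ (succ (succ (succ (succ zero))))))))))
type:
  Nat
steps to reach normal form (normal order): 12
started in normal form: no
first contracted redex: a beta-redex


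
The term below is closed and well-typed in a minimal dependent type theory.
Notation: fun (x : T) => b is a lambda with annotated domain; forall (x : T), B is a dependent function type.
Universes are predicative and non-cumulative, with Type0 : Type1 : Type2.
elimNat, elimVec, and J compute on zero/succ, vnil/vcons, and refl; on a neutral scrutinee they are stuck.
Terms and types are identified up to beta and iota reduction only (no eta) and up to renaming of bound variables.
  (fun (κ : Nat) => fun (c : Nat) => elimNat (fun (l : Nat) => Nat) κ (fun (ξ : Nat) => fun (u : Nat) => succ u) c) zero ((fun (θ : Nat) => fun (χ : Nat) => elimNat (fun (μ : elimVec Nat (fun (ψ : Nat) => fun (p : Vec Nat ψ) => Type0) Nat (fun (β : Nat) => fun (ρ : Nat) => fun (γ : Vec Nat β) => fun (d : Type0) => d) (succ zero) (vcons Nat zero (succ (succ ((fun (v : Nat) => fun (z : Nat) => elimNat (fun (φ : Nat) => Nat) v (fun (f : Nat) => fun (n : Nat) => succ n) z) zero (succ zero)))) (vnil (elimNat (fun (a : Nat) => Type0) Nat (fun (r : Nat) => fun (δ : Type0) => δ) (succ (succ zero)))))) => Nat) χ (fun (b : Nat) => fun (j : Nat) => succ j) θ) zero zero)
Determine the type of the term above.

type:
  Nat


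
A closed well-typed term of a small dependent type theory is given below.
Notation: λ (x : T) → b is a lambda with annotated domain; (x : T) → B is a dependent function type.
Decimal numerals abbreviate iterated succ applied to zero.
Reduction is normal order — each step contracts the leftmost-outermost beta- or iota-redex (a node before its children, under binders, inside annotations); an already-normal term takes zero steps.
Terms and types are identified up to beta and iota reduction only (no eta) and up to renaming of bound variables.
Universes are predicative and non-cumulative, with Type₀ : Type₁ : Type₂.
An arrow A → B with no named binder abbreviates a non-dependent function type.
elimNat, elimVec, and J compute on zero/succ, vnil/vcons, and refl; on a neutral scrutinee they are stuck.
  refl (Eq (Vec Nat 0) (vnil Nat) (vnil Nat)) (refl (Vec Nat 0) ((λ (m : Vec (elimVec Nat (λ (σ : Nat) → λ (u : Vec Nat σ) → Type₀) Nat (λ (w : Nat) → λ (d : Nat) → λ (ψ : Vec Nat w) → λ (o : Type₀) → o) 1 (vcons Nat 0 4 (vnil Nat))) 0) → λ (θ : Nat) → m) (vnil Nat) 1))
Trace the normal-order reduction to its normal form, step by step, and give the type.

normal-order reduction sequence:
  refl (Eq (Vec Nat 0) (vnil Nat) (vnil Nat)) (refl (Vec Nat 0) ((λ (m : Vec (elimVec Nat (λ (σ : Nat) → λ (u : Vec Nat σ) → Type₀) Nat (λ (w : Nat) → λ (d : Nat) → λ (ψ : Vec Nat w) → λ (o : Type₀) → o) 1 (vcons Nat 0 4 (vnil Nat))) 0) → λ (θ : Nat) → m) (vnil Nat) 1))
  ~> refl (Eq (Vec Nat 0) (vnil Nat) (vnil Nat)) (refl (Vec Nat 0) ((λ (m : Nat) → vnil Nat) 1))
  ~> refl (Eq (Vec Nat 0) (vnil Nat) (vnil Nat)) (refl (Vec Nat 0) (vnil Nat))
the term's type:
  Eq (Eq (Vec Nat 0) (vnil Nat) (vnil Nat)) (refl (Vec Nat 0) (vnil Nat)) (refl (Vec Nat 0) (vnil Nat))


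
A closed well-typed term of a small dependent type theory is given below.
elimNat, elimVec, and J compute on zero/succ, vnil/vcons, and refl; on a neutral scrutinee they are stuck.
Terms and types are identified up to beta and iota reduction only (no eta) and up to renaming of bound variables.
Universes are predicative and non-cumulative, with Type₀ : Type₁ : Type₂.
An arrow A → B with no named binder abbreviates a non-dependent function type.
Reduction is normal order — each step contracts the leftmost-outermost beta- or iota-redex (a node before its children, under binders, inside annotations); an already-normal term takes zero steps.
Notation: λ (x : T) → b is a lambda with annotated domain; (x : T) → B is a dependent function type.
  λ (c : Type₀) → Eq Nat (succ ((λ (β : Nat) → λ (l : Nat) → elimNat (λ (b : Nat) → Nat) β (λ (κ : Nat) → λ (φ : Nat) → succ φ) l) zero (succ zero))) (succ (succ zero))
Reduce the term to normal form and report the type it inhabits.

resulting normal form:
  λ (c : Type₀) → Eq Nat (succ (succ zero)) (succ (succ zero))
inferred type:
  Type₀ → Type₀


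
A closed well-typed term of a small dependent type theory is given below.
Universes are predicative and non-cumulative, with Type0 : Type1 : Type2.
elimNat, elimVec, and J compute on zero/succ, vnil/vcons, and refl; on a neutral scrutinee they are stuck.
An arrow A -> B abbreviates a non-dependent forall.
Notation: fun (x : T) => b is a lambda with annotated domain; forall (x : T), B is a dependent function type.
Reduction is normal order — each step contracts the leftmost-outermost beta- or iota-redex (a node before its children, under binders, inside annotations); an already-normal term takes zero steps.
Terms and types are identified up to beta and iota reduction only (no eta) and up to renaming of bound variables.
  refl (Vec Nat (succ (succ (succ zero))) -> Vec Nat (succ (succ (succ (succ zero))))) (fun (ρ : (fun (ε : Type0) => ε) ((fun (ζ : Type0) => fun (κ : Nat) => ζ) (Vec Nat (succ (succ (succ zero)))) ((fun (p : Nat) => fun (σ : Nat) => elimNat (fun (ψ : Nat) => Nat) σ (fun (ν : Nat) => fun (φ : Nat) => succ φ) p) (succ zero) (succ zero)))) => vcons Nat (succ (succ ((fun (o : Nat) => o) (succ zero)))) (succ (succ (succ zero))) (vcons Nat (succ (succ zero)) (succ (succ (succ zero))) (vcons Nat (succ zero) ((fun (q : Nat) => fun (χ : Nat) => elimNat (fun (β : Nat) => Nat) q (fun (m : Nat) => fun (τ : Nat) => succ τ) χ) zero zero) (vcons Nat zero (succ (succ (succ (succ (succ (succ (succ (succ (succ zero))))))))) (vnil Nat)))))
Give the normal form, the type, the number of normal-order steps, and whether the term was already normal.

resulting normal form:
  refl (Vec Nat (succ (succ (succ zero))) -> Vec Nat (succ (succ (succ (succ zero))))) (fun (ρ : Vec Nat (succ (succ (succ zero)))) => vcons Nat (succ (succ (succ zero))) (succ (succ (succ zero))) (vcons Nat (succ (succ zero)) (succ (succ (succ zero))) (vcons Nat (succ zero) zero (vcons Nat zero (succ (succ (succ (succ (succ (succ (succ (succ (succ zero))))))))) (vnil Nat)))))
the term's type:
  Eq (Vec Nat (succ (succ (succ zero))) -> Vec Nat (succ (succ (succ (succ zero))))) (fun (ρ : Vec Nat (succ (succ (succ zero)))) => vcons Nat (succ (succ (succ zero))) (succ (succ (succ zero))) (vcons Nat (succ (succ zero)) (succ (succ (succ zero))) (vcons Nat (succ zero) zero (vcons Nat zero (succ (succ (succ (succ (succ (succ (succ (succ (succ zero))))))))) (vnil Nat))))) (fun (ε : Vec Nat (succ (succ (succ zero)))) => vcons Nat (succ (succ (succ zero))) (succ (succ (succ zero))) (vcons Nat (succ (succ zero)) (succ (succ (succ zero))) (vcons Nat (succ zero) zero (vcons Nat zero (succ (succ (succ (succ (succ (succ (succ (succ (succ zero))))))))) (vnil Nat)))))
reduction steps (normal order): 7
already normal: no
first redex: a beta-redex


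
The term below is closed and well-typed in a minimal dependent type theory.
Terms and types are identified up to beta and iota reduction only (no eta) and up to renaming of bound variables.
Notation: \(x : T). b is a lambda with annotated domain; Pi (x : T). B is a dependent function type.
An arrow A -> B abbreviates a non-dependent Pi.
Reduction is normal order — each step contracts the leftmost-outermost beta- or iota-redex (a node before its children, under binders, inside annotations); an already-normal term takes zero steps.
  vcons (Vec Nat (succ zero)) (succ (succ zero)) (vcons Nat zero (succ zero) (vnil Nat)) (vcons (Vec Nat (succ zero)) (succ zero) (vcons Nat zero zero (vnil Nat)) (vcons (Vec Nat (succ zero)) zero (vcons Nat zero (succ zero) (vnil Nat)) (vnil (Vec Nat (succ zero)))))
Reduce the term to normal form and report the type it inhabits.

normal form:
  vcons (Vec Nat (succ zero)) (succ (succ zero)) (vcons Nat zero (succ zero) (vnil Nat)) (vcons (Vec Nat (succ zero)) (succ zero) (vcons Nat zero zero (vnil Nat)) (vcons (Vec Nat (succ zero)) zero (vcons Nat zero (succ zero) (vnil Nat)) (vnil (Vec Nat (succ zero)))))
the term's type:
  Vec (Vec Nat (succ zero)) (succ (succ (succ zero)))


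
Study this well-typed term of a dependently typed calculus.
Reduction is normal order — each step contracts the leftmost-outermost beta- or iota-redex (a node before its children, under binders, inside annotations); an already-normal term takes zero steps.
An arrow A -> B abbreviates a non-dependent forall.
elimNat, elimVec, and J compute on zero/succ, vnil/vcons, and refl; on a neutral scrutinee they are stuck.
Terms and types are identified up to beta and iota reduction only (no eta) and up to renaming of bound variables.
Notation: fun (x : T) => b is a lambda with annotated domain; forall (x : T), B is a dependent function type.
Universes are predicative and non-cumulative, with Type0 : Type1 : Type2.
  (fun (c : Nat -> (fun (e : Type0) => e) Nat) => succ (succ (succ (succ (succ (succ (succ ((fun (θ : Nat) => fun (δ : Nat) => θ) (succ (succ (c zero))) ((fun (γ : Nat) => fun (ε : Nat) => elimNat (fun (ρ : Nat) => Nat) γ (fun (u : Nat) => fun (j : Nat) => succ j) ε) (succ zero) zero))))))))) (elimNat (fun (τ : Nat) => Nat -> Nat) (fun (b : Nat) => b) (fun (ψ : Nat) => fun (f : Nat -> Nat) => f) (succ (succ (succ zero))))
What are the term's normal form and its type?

reduced normal form:
  succ (succ (succ (succ (succ (succ (succ (succ (succ zero))))))))
inferred type:
  Nat


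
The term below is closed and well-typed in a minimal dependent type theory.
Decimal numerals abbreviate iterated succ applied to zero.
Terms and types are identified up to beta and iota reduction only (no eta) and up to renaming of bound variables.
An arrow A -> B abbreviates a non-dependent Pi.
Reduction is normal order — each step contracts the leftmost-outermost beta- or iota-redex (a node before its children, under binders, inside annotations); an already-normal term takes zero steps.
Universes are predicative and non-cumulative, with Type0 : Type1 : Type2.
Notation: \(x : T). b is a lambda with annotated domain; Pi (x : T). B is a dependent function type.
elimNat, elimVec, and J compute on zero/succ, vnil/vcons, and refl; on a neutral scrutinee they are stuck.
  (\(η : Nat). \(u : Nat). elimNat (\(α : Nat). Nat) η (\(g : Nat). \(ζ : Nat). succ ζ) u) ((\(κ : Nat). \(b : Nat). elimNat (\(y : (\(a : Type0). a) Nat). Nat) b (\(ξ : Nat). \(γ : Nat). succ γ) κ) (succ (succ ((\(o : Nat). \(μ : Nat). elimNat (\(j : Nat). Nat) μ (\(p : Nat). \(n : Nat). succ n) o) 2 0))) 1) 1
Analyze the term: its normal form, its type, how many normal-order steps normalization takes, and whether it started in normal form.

resulting normal form:
  6
inferred type:
  Nat
normal-order step count: 31
term was already normal: no
first redex: a beta-redex


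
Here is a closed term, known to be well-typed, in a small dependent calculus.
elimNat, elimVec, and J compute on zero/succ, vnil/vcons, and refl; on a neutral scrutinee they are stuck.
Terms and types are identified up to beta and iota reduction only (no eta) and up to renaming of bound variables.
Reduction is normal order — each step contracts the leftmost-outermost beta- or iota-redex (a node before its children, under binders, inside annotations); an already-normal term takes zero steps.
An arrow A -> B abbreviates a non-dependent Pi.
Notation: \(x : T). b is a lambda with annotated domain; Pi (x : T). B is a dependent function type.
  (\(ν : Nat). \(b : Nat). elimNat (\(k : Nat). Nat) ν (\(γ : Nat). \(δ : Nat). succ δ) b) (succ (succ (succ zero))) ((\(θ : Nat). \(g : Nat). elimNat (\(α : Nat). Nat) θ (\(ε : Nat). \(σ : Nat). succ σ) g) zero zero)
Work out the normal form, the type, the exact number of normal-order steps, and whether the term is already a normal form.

resulting normal form:
  succ (succ (succ zero))
inferred type:
  Nat
normal-order step count: 6
already normal: no
first contracted redex: a beta-redex


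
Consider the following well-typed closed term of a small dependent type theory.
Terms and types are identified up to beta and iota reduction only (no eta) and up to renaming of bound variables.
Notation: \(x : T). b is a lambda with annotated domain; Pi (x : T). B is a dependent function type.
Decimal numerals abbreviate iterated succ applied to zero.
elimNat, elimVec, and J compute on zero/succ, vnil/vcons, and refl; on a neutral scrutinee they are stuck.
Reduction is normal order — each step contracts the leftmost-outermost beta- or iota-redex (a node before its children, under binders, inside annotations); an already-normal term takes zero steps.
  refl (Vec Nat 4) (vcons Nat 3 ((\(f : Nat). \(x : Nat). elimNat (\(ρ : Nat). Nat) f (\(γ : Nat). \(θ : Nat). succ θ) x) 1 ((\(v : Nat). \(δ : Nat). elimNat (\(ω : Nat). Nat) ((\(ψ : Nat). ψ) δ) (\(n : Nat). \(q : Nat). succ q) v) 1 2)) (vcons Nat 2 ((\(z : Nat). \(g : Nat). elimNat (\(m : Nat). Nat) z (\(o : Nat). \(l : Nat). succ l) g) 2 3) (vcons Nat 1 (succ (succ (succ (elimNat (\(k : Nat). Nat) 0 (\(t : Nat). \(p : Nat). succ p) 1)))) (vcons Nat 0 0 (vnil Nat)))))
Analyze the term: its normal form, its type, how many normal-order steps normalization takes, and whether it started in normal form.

reduced normal form:
  refl (Vec Nat 4) (vcons Nat 3 4 (vcons Nat 2 5 (vcons Nat 1 4 (vcons Nat 0 0 (vnil Nat)))))
inferred type:
  Eq (Vec Nat 4) (vcons Nat 3 4 (vcons Nat 2 5 (vcons Nat 1 4 (vcons Nat 0 0 (vnil Nat))))) (vcons Nat 3 4 (vcons Nat 2 5 (vcons Nat 1 4 (vcons Nat 0 0 (vnil Nat)))))
steps to reach normal form (normal order): 35
started in normal form: no
first redex: a beta-redex


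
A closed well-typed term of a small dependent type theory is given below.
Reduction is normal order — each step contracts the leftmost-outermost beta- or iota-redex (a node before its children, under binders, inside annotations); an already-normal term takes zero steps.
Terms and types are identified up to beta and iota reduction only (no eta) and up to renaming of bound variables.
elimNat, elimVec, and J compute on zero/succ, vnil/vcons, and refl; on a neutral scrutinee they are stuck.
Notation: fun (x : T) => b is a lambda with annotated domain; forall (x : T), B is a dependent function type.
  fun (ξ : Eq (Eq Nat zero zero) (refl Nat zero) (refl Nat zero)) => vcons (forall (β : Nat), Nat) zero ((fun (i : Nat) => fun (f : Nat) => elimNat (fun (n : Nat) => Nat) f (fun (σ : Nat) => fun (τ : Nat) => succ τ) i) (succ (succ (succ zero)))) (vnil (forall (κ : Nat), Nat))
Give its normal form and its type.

reduced normal form:
  fun (ξ : Eq (Eq Nat zero zero) (refl Nat zero) (refl Nat zero)) => vcons (forall (β : Nat), Nat) zero (fun (i : Nat) => succ (succ (succ i))) (vnil (forall (f : Nat), Nat))
the term's type:
  forall (ξ : Eq (Eq Nat zero zero) (refl Nat zero) (refl Nat zero)), Vec (forall (β : Nat), Nat) (succ zero)
observation: 11 normal-order steps normalize the term, beginning with a beta-redex.


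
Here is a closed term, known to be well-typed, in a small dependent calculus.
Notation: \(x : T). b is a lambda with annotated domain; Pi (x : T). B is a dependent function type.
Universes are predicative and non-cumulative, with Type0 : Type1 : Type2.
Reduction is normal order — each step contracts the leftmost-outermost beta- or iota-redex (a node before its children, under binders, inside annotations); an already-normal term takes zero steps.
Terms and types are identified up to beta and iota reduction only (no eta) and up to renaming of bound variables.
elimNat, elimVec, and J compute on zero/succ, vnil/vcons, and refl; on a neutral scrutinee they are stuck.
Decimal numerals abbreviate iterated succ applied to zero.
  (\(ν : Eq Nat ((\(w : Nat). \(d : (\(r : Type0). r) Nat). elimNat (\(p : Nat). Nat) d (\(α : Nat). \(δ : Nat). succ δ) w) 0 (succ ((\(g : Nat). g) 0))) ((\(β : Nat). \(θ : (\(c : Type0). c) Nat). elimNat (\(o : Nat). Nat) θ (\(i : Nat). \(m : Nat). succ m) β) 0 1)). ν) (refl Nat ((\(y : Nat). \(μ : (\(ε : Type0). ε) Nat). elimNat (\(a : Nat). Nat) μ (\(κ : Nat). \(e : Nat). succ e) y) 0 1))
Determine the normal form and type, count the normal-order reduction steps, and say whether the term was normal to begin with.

reduced normal form:
  refl Nat 1
inferred type:
  Eq Nat 1 1
normal-order step count: 4
term was already normal: no
first contracted redex: a beta-redex


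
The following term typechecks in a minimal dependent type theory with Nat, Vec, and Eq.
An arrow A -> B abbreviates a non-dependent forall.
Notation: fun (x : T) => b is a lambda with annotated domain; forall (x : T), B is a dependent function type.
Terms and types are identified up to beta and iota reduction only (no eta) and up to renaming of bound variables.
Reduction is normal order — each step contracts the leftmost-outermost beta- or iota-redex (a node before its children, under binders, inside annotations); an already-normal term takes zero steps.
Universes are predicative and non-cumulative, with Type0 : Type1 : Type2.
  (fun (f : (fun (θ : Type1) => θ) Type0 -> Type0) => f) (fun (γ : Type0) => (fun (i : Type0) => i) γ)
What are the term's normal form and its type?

resulting normal form:
  fun (f : Type0) => f
type:
  Type0 -> Type0
observation: the term reaches its normal form after 2 normal-order steps.


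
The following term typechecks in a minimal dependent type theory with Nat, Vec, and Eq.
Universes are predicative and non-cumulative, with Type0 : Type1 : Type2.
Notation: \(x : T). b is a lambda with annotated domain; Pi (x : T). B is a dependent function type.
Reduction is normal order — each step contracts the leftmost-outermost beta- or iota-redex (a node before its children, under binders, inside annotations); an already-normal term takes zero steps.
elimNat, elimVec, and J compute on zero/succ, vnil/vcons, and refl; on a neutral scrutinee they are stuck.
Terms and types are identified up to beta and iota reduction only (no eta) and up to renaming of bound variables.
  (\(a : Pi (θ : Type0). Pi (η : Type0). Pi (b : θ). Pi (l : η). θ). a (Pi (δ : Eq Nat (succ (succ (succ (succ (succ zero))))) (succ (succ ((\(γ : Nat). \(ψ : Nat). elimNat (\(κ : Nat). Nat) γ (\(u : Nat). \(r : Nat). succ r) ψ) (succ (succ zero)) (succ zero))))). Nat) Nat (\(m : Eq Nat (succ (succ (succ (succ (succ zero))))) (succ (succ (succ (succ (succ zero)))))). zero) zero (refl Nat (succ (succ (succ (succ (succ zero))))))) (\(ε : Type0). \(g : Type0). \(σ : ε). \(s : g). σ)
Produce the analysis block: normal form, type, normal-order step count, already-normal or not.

normal form:
  zero
type:
  Nat
normal-order step count: 6
started in normal form: no
first redex: a beta-redex


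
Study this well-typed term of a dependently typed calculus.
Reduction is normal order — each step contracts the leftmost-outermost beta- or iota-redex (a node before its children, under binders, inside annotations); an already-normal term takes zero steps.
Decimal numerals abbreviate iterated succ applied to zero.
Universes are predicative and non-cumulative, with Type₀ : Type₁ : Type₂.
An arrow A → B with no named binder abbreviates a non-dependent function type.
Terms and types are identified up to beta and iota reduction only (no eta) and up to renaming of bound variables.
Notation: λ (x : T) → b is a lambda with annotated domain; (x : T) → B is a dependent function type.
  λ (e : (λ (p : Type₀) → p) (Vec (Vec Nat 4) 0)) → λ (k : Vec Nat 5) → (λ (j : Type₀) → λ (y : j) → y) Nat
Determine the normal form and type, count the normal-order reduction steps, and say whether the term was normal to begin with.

reduced normal form:
  λ (e : Vec (Vec Nat 4) 0) → λ (p : Vec Nat 5) → λ (k : Nat) → k
inferred type:
  Vec (Vec Nat 4) 0 → Vec Nat 5 → Nat → Nat
reduction steps (normal order): 2
started in normal form: no
first contracted redex: a beta-redex


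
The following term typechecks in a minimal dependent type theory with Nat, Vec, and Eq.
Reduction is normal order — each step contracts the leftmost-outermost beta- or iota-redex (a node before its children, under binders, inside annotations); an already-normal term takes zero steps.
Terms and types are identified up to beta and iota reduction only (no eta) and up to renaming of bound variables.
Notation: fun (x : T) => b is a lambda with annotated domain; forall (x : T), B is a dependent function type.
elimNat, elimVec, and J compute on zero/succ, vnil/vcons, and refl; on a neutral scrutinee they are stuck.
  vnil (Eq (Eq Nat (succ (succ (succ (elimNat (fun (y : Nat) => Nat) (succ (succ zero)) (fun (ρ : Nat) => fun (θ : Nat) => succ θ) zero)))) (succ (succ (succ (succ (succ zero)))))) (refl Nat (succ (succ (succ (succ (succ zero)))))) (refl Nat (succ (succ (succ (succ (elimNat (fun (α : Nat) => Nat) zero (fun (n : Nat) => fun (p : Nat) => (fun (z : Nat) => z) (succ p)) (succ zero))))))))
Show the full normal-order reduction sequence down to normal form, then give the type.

normal-order reduction:
  vnil (Eq (Eq Nat (succ (succ (succ (elimNat (fun (y : Nat) => Nat) (succ (succ zero)) (fun (ρ : Nat) => fun (θ : Nat) => succ θ) zero)))) (succ (succ (succ (succ (succ zero)))))) (refl Nat (succ (succ (succ (succ (succ zero)))))) (refl Nat (succ (succ (succ (succ (elimNat (fun (α : Nat) => Nat) zero (fun (n : Nat) => fun (p : Nat) => (fun (z : Nat) => z) (succ p)) (succ zero))))))))
  ~> vnil (Eq (Eq Nat (succ (succ (succ (succ (succ zero))))) (succ (succ (succ (succ (succ zero)))))) (refl Nat (succ (succ (succ (succ (succ zero)))))) (refl Nat (succ (succ (succ (succ (elimNat (fun (y : Nat) => Nat) zero (fun (ρ : Nat) => fun (θ : Nat) => (fun (α : Nat) => α) (succ θ)) (succ zero))))))))
  ~> vnil (Eq (Eq Nat (succ (succ (succ (succ (succ zero))))) (succ (succ (succ (succ (succ zero)))))) (refl Nat (succ (succ (succ (succ (succ zero)))))) (refl Nat (succ (succ (succ (succ ((fun (y : Nat) => fun (ρ : Nat) => (fun (θ : Nat) => θ) (succ ρ)) zero (elimNat (fun (α : Nat) => Nat) zero (fun (n : Nat) => fun (p : Nat) => (fun (z : Nat) => z) (succ p)) zero))))))))
  ~> vnil (Eq (Eq Nat (succ (succ (succ (succ (succ zero))))) (succ (succ (succ (succ (succ zero)))))) (refl Nat (succ (succ (succ (succ (succ zero)))))) (refl Nat (succ (succ (succ (succ ((fun (y : Nat) => (fun (ρ : Nat) => ρ) (succ y)) (elimNat (fun (θ : Nat) => Nat) zero (fun (α : Nat) => fun (n : Nat) => (fun (p : Nat) => p) (succ n)) zero))))))))
  ~> vnil (Eq (Eq Nat (succ (succ (succ (succ (succ zero))))) (succ (succ (succ (succ (succ zero)))))) (refl Nat (succ (succ (succ (succ (succ zero)))))) (refl Nat (succ (succ (succ (succ ((fun (y : Nat) => y) (succ (elimNat (fun (ρ : Nat) => Nat) zero (fun (θ : Nat) => fun (α : Nat) => (fun (n : Nat) => n) (succ α)) zero)))))))))
  ~> vnil (Eq (Eq Nat (succ (succ (succ (succ (succ zero))))) (succ (succ (succ (succ (succ zero)))))) (refl Nat (succ (succ (succ (succ (succ zero)))))) (refl Nat (succ (succ (succ (succ (succ (elimNat (fun (y : Nat) => Nat) zero (fun (ρ : Nat) => fun (θ : Nat) => (fun (α : Nat) => α) (succ θ)) zero))))))))
  ~> vnil (Eq (Eq Nat (succ (succ (succ (succ (succ zero))))) (succ (succ (succ (succ (succ zero)))))) (refl Nat (succ (succ (succ (succ (succ zero)))))) (refl Nat (succ (succ (succ (succ (succ zero)))))))
the term's type:
  Vec (Eq (Eq Nat (succ (succ (succ (succ (succ zero))))) (succ (succ (succ (succ (succ zero)))))) (refl Nat (succ (succ (succ (succ (succ zero)))))) (refl Nat (succ (succ (succ (succ (succ zero))))))) zero
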